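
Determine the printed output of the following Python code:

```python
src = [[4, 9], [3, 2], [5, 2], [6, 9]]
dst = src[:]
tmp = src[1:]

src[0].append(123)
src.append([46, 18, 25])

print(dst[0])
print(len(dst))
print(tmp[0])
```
[4, 9, 123]
4
[3, 2]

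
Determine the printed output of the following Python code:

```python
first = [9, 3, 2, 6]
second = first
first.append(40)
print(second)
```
[9, 3, 2, 6, 40]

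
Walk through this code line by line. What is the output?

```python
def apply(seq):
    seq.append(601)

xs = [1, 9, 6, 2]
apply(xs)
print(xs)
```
[1, 9, 6, 2, 601]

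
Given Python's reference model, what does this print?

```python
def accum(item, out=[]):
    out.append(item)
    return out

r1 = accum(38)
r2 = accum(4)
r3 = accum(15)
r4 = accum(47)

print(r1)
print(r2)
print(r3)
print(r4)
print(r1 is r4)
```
[38, 4, 15, 47]
[38, 4, 15, 47]
[38, 4, 15, 47]
[38, 4, 15, 47]
True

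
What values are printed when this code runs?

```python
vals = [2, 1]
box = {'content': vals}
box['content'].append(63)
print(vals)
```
[2, 1, 63]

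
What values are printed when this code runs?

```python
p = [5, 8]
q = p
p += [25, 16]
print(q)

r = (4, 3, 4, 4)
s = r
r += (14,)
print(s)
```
[5, 8, 25, 16]
(4, 3, 4, 4)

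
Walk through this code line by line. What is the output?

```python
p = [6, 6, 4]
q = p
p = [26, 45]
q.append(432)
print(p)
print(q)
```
[26, 45]
[6, 6, 4, 432]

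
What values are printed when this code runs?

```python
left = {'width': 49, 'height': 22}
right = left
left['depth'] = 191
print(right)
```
{'width': 49, 'height': 22, 'depth': 191}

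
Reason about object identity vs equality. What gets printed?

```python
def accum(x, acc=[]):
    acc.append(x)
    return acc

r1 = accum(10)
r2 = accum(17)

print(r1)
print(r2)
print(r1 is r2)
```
[10, 17]
[10, 17]
True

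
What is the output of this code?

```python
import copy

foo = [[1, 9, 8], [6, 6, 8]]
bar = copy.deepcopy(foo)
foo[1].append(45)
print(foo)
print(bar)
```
[[1, 9, 8], [6, 6, 8, 45]]
[[1, 9, 8], [6, 6, 8]]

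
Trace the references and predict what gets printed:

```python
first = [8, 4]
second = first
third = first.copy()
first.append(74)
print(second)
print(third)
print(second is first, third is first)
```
[8, 4, 74]
[8, 4]
True False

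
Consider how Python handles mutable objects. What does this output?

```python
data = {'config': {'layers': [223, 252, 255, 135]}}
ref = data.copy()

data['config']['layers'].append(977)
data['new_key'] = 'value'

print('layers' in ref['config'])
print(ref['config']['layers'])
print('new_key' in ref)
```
True
[223, 252, 255, 135, 977]
False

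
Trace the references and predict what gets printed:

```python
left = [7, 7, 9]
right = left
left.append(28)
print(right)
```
[7, 7, 9, 28]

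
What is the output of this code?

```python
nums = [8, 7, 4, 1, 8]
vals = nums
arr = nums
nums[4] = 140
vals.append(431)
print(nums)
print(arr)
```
[8, 7, 4, 1, 140, 431]
[8, 7, 4, 1, 140, 431]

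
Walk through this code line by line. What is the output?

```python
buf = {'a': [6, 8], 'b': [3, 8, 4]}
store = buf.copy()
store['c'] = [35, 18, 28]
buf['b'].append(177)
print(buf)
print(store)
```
{'a': [6, 8], 'b': [3, 8, 4, 177]}
{'a': [6, 8], 'b': [3, 8, 4, 177], 'c': [35, 18, 28]}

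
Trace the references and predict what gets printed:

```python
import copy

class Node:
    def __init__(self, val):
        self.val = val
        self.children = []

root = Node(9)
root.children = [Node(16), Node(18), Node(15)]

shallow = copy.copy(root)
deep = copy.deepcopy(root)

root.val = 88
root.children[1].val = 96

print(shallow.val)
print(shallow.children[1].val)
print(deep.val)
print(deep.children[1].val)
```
9
96
9
18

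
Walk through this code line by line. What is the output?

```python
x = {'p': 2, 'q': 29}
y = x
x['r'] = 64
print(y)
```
{'p': 2, 'q': 29, 'r': 64}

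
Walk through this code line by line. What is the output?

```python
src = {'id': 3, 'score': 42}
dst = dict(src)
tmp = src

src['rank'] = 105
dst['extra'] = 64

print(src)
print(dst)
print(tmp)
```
{'id': 3, 'score': 42, 'rank': 105}
{'id': 3, 'score': 42, 'extra': 64}
{'id': 3, 'score': 42, 'rank': 105}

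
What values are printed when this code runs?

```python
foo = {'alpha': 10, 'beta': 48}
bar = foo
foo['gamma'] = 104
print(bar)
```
{'alpha': 10, 'beta': 48, 'gamma': 104}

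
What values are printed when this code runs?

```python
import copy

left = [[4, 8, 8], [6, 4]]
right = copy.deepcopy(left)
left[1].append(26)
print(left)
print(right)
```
[[4, 8, 8], [6, 4, 26]]
[[4, 8, 8], [6, 4]]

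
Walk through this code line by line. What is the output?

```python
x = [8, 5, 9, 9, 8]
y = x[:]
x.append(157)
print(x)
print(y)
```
[8, 5, 9, 9, 8, 157]
[8, 5, 9, 9, 8]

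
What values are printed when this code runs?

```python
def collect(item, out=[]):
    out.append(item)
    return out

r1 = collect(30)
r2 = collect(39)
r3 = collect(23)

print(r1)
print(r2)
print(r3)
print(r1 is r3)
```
[30, 39, 23]
[30, 39, 23]
[30, 39, 23]
True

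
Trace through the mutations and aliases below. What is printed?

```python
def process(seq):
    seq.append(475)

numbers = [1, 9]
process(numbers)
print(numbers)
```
[1, 9, 475]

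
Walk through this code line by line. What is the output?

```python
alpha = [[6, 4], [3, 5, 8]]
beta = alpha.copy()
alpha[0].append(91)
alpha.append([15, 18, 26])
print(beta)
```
[[6, 4, 91], [3, 5, 8]]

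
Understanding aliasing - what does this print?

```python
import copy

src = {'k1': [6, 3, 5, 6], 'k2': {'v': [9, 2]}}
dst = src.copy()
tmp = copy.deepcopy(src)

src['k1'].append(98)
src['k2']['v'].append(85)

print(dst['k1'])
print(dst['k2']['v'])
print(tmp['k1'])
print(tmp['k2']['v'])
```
[6, 3, 5, 6, 98]
[9, 2, 85]
[6, 3, 5, 6]
[9, 2]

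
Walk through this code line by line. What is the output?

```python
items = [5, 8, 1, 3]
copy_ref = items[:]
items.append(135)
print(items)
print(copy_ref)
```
[5, 8, 1, 3, 135]
[5, 8, 1, 3]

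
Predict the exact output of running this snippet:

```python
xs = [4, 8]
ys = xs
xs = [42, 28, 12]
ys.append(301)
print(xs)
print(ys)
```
[42, 28, 12]
[4, 8, 301]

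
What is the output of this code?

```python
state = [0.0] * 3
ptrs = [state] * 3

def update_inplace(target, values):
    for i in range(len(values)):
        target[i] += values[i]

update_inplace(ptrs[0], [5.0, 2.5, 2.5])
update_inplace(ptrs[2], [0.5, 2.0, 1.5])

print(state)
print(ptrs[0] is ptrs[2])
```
[5.5, 4.5, 4.0]
True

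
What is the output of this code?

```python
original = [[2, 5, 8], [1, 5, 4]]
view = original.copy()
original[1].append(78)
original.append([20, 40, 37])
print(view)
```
[[2, 5, 8], [1, 5, 4, 78]]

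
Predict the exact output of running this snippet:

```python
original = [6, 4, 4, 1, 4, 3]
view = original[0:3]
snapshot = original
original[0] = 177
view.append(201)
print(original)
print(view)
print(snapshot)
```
[177, 4, 4, 1, 4, 3]
[6, 4, 4, 201]
[177, 4, 4, 1, 4, 3]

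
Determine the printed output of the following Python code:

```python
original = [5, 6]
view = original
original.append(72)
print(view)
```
[5, 6, 72]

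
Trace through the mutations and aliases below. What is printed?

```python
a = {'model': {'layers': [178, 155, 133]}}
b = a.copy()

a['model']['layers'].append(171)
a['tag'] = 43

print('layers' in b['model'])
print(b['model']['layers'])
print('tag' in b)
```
True
[178, 155, 133, 171]
False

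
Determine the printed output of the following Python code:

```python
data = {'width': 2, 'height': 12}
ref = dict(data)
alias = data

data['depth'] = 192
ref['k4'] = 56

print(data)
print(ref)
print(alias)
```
{'width': 2, 'height': 12, 'depth': 192}
{'width': 2, 'height': 12, 'k4': 56}
{'width': 2, 'height': 12, 'depth': 192}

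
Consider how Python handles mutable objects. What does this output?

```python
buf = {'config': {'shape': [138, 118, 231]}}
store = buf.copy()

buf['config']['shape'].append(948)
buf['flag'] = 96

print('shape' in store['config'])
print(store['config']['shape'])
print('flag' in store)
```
True
[138, 118, 231, 948]
False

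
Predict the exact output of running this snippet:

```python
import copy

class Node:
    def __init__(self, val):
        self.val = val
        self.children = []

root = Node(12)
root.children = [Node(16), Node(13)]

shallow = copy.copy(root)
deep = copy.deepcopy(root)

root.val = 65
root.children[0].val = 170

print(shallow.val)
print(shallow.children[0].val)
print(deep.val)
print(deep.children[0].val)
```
12
170
12
16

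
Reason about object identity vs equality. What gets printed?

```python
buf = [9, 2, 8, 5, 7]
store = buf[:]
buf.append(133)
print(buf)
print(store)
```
[9, 2, 8, 5, 7, 133]
[9, 2, 8, 5, 7]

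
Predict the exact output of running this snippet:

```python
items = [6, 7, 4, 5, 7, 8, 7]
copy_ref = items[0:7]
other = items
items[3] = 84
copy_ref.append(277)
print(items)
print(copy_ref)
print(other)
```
[6, 7, 4, 84, 7, 8, 7]
[6, 7, 4, 5, 7, 8, 7, 277]
[6, 7, 4, 84, 7, 8, 7]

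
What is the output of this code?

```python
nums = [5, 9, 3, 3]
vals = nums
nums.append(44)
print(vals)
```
[5, 9, 3, 3, 44]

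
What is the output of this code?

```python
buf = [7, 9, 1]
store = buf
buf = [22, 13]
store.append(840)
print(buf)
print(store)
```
[22, 13]
[7, 9, 1, 840]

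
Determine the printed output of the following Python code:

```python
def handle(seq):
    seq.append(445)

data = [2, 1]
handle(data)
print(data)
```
[2, 1, 445]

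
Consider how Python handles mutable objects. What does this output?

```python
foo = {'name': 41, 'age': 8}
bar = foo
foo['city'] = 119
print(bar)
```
{'name': 41, 'age': 8, 'city': 119}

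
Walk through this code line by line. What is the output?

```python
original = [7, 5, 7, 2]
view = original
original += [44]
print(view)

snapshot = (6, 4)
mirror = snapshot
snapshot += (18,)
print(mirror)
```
[7, 5, 7, 2, 44]
(6, 4)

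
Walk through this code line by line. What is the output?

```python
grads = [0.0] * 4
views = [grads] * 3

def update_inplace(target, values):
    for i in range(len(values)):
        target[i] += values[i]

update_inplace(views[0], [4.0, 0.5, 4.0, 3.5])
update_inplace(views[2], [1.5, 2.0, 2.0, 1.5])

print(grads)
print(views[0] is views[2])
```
[5.5, 2.5, 6.0, 5.0]
True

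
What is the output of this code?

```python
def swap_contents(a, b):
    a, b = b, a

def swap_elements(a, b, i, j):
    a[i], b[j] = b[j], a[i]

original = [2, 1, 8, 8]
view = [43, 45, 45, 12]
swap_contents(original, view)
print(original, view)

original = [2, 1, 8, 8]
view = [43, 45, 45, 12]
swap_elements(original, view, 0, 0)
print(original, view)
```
[2, 1, 8, 8] [43, 45, 45, 12]
[43, 1, 8, 8] [2, 45, 45, 12]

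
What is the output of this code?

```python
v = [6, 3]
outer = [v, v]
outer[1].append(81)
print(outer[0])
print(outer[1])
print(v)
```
[6, 3, 81]
[6, 3, 81]
[6, 3, 81]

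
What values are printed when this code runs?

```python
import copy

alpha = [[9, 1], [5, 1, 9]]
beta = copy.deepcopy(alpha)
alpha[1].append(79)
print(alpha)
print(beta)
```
[[9, 1], [5, 1, 9, 79]]
[[9, 1], [5, 1, 9]]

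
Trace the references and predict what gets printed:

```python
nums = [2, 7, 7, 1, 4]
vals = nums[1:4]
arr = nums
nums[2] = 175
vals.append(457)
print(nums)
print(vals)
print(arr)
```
[2, 7, 175, 1, 4]
[7, 7, 1, 457]
[2, 7, 175, 1, 4]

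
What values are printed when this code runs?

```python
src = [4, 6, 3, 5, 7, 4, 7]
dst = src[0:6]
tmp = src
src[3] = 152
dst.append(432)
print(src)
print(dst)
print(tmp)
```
[4, 6, 3, 152, 7, 4, 7]
[4, 6, 3, 5, 7, 4, 432]
[4, 6, 3, 152, 7, 4, 7]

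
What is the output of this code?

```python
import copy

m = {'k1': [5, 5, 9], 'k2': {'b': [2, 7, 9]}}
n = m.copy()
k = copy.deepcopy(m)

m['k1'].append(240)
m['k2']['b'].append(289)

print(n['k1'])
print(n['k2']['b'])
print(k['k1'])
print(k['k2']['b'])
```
[5, 5, 9, 240]
[2, 7, 9, 289]
[5, 5, 9]
[2, 7, 9]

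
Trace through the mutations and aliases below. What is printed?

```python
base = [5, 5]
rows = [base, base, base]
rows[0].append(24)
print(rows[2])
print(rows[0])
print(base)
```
[5, 5, 24]
[5, 5, 24]
[5, 5, 24]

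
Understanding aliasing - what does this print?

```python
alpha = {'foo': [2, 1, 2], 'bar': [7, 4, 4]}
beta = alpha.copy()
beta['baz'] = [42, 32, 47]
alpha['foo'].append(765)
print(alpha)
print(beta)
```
{'foo': [2, 1, 2, 765], 'bar': [7, 4, 4]}
{'foo': [2, 1, 2, 765], 'bar': [7, 4, 4], 'baz': [42, 32, 47]}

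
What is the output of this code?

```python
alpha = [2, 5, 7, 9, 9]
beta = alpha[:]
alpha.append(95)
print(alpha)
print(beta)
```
[2, 5, 7, 9, 9, 95]
[2, 5, 7, 9, 9]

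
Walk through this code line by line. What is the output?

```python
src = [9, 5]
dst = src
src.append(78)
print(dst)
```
[9, 5, 78]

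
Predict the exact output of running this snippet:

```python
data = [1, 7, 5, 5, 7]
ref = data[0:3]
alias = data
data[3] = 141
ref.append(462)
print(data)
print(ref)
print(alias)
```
[1, 7, 5, 141, 7]
[1, 7, 5, 462]
[1, 7, 5, 141, 7]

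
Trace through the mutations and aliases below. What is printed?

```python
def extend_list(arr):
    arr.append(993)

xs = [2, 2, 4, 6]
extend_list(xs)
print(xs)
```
[2, 2, 4, 6, 993]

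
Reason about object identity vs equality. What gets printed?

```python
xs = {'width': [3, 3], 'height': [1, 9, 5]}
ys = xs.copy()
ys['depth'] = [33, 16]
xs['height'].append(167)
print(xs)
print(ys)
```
{'width': [3, 3], 'height': [1, 9, 5, 167]}
{'width': [3, 3], 'height': [1, 9, 5, 167], 'depth': [33, 16]}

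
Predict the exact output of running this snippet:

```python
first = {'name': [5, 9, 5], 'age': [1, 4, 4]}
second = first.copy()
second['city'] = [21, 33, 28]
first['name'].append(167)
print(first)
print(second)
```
{'name': [5, 9, 5, 167], 'age': [1, 4, 4]}
{'name': [5, 9, 5, 167], 'age': [1, 4, 4], 'city': [21, 33, 28]}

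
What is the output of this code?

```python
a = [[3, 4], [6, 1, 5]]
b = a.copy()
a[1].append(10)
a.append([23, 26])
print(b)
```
[[3, 4], [6, 1, 5, 10]]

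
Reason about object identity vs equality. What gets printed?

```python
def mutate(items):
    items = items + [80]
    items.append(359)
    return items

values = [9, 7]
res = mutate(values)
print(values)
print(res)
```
[9, 7]
[9, 7, 80, 359]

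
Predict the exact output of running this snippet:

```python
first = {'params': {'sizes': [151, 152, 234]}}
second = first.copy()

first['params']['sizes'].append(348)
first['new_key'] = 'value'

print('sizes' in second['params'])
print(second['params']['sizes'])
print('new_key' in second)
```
True
[151, 152, 234, 348]
False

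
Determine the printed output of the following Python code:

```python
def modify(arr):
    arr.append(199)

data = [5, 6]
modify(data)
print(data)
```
[5, 6, 199]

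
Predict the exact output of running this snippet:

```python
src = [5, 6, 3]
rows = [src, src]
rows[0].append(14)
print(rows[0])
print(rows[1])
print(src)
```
[5, 6, 3, 14]
[5, 6, 3, 14]
[5, 6, 3, 14]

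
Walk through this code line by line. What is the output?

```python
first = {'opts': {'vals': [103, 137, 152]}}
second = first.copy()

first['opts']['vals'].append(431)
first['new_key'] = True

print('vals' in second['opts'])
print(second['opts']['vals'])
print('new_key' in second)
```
True
[103, 137, 152, 431]
False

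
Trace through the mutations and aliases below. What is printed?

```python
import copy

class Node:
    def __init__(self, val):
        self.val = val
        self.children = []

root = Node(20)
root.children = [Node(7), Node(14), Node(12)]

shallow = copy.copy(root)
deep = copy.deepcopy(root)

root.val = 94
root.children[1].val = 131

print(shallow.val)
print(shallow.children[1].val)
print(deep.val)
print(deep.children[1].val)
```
20
131
20
14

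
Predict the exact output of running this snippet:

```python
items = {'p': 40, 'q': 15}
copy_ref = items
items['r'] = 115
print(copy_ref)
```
{'p': 40, 'q': 15, 'r': 115}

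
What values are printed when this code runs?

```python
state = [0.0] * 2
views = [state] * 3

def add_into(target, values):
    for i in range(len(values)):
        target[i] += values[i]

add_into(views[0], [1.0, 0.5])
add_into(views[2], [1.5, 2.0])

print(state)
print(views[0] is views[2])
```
[2.5, 2.5]
True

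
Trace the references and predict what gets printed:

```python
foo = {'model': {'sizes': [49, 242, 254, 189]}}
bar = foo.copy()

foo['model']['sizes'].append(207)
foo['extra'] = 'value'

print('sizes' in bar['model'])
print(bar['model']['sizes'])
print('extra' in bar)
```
True
[49, 242, 254, 189, 207]
False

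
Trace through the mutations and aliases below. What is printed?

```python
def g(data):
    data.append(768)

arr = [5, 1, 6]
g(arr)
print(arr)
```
[5, 1, 6, 768]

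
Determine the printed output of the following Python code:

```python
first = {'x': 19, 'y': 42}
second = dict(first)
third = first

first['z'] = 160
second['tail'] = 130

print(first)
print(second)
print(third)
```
{'x': 19, 'y': 42, 'z': 160}
{'x': 19, 'y': 42, 'tail': 130}
{'x': 19, 'y': 42, 'z': 160}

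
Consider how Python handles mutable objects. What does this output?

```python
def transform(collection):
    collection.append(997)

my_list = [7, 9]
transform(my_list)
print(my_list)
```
[7, 9, 997]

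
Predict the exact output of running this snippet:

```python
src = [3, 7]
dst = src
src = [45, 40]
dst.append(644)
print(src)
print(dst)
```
[45, 40]
[3, 7, 644]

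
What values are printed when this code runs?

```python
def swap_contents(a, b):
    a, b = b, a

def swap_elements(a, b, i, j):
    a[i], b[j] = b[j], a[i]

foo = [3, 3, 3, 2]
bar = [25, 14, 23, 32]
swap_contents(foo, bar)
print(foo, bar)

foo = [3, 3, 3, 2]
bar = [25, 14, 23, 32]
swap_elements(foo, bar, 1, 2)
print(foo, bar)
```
[3, 3, 3, 2] [25, 14, 23, 32]
[3, 23, 3, 2] [25, 14, 3, 32]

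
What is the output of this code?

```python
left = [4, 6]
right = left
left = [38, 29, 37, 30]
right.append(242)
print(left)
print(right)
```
[38, 29, 37, 30]
[4, 6, 242]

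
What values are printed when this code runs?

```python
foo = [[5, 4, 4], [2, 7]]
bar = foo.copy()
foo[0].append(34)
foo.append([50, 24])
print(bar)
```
[[5, 4, 4, 34], [2, 7]]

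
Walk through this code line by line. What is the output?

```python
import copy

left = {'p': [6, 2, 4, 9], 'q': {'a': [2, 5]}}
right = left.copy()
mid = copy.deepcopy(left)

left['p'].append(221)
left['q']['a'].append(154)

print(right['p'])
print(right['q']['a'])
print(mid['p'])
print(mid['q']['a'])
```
[6, 2, 4, 9, 221]
[2, 5, 154]
[6, 2, 4, 9]
[2, 5]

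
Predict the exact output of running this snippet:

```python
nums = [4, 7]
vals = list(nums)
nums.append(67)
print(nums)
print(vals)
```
[4, 7, 67]
[4, 7]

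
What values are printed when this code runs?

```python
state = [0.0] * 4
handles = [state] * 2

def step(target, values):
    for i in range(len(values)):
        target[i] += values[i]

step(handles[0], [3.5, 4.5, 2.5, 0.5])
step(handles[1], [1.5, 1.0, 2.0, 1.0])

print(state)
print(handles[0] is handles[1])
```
[5.0, 5.5, 4.5, 1.5]
True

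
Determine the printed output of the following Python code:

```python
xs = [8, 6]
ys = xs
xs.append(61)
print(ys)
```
[8, 6, 61]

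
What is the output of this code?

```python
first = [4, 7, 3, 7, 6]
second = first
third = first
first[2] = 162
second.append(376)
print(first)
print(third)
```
[4, 7, 162, 7, 6, 376]
[4, 7, 162, 7, 6, 376]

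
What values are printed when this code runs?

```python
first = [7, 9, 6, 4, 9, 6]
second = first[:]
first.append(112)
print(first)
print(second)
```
[7, 9, 6, 4, 9, 6, 112]
[7, 9, 6, 4, 9, 6]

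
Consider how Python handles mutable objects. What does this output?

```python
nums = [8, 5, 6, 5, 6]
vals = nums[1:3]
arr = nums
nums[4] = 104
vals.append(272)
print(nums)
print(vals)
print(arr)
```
[8, 5, 6, 5, 104]
[5, 6, 272]
[8, 5, 6, 5, 104]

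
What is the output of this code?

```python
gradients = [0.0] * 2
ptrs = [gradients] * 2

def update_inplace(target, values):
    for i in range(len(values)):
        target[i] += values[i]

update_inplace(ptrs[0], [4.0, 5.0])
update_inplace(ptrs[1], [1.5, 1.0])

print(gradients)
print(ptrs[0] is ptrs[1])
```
[5.5, 6.0]
True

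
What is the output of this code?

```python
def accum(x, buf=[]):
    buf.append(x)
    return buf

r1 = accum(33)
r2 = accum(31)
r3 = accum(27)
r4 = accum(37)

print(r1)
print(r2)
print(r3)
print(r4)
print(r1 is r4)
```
[33, 31, 27, 37]
[33, 31, 27, 37]
[33, 31, 27, 37]
[33, 31, 27, 37]
True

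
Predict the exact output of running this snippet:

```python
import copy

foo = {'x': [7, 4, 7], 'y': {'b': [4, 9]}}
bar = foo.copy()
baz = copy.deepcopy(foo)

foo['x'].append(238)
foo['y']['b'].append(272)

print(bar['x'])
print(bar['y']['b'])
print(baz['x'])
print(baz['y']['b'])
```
[7, 4, 7, 238]
[4, 9, 272]
[7, 4, 7]
[4, 9]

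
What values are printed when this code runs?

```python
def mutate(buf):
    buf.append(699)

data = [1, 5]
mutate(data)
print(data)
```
[1, 5, 699]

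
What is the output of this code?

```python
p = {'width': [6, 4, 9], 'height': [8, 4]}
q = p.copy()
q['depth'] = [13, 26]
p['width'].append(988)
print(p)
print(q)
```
{'width': [6, 4, 9, 988], 'height': [8, 4]}
{'width': [6, 4, 9, 988], 'height': [8, 4], 'depth': [13, 26]}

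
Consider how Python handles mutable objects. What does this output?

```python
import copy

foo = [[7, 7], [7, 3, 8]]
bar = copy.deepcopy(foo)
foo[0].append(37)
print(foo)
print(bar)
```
[[7, 7, 37], [7, 3, 8]]
[[7, 7], [7, 3, 8]]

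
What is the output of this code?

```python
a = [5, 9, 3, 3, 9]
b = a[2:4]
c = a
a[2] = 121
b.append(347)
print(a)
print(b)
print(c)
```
[5, 9, 121, 3, 9]
[3, 3, 347]
[5, 9, 121, 3, 9]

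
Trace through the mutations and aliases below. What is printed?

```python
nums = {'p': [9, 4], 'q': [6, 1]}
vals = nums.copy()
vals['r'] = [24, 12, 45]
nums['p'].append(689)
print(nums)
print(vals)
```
{'p': [9, 4, 689], 'q': [6, 1]}
{'p': [9, 4, 689], 'q': [6, 1], 'r': [24, 12, 45]}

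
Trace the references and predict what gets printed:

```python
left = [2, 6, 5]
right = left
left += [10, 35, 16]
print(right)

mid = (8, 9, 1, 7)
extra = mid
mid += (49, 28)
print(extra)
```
[2, 6, 5, 10, 35, 16]
(8, 9, 1, 7)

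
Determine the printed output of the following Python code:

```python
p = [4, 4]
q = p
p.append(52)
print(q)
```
[4, 4, 52]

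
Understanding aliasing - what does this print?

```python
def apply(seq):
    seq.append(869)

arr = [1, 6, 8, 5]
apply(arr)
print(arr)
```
[1, 6, 8, 5, 869]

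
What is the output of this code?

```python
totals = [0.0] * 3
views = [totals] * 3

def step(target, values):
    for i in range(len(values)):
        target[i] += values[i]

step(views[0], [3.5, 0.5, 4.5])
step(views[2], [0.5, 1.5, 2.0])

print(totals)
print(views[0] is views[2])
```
[4.0, 2.0, 6.5]
True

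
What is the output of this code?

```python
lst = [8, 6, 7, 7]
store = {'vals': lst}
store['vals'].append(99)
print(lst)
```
[8, 6, 7, 7, 99]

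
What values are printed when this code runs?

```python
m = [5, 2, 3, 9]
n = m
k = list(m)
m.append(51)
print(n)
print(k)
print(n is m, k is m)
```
[5, 2, 3, 9, 51]
[5, 2, 3, 9]
True False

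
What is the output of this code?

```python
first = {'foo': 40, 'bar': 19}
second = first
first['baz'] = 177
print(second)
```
{'foo': 40, 'bar': 19, 'baz': 177}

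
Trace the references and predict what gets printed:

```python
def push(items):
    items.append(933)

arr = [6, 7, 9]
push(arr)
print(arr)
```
[6, 7, 9, 933]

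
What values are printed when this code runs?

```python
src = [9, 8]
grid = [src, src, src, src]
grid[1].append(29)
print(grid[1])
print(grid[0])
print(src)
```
[9, 8, 29]
[9, 8, 29]
[9, 8, 29]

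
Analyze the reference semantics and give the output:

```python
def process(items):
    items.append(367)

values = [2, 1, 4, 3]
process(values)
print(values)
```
[2, 1, 4, 3, 367]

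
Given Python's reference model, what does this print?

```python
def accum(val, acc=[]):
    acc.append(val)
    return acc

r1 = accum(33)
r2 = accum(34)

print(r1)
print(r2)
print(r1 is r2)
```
[33, 34]
[33, 34]
True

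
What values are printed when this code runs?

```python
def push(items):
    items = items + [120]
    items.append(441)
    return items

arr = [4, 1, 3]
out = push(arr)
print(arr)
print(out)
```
[4, 1, 3]
[4, 1, 3, 120, 441]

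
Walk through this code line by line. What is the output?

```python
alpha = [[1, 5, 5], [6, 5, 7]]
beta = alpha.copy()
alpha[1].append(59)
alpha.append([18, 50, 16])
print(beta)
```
[[1, 5, 5], [6, 5, 7, 59]]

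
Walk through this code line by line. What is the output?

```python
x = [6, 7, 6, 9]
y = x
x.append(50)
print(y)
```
[6, 7, 6, 9, 50]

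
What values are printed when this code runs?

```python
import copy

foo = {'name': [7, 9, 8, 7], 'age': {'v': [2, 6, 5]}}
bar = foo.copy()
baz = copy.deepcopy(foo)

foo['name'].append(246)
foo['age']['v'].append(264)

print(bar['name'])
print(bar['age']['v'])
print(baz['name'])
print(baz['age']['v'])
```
[7, 9, 8, 7, 246]
[2, 6, 5, 264]
[7, 9, 8, 7]
[2, 6, 5]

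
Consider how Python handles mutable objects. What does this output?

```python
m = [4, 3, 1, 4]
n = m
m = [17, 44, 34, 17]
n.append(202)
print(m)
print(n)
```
[17, 44, 34, 17]
[4, 3, 1, 4, 202]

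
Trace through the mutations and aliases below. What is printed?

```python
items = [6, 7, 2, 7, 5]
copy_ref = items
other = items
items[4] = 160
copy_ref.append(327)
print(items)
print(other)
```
[6, 7, 2, 7, 160, 327]
[6, 7, 2, 7, 160, 327]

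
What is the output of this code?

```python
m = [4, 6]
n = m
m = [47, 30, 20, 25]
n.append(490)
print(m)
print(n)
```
[47, 30, 20, 25]
[4, 6, 490]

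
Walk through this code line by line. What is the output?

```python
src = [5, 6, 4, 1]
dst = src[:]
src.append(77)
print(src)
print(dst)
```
[5, 6, 4, 1, 77]
[5, 6, 4, 1]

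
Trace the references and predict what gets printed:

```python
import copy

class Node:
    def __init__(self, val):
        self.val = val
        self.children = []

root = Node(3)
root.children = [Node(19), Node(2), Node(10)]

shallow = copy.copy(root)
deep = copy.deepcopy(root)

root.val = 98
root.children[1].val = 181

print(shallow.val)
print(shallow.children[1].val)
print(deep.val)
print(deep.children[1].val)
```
3
181
3
2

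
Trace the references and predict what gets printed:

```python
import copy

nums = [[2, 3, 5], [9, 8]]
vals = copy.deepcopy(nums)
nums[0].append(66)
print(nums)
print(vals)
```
[[2, 3, 5, 66], [9, 8]]
[[2, 3, 5], [9, 8]]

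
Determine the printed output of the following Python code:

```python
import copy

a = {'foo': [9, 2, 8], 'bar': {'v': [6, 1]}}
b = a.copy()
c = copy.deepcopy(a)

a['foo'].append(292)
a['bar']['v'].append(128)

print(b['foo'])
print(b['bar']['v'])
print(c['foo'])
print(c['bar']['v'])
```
[9, 2, 8, 292]
[6, 1, 128]
[9, 2, 8]
[6, 1]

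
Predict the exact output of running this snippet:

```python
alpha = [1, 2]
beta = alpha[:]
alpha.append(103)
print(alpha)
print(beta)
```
[1, 2, 103]
[1, 2]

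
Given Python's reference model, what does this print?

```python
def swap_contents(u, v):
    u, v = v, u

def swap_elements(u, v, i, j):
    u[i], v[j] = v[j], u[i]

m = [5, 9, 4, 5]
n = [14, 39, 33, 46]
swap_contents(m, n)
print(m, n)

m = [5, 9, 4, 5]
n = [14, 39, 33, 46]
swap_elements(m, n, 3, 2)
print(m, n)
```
[5, 9, 4, 5] [14, 39, 33, 46]
[5, 9, 4, 33] [14, 39, 5, 46]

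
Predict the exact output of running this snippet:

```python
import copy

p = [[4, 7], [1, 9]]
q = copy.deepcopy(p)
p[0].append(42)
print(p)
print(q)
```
[[4, 7, 42], [1, 9]]
[[4, 7], [1, 9]]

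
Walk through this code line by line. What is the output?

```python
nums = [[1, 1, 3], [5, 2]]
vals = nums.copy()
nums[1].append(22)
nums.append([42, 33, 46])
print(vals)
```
[[1, 1, 3], [5, 2, 22]]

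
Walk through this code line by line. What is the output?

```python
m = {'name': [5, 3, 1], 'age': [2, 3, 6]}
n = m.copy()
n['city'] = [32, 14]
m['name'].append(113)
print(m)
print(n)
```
{'name': [5, 3, 1, 113], 'age': [2, 3, 6]}
{'name': [5, 3, 1, 113], 'age': [2, 3, 6], 'city': [32, 14]}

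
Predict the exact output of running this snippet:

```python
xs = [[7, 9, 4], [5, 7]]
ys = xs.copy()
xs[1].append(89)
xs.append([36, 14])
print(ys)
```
[[7, 9, 4], [5, 7, 89]]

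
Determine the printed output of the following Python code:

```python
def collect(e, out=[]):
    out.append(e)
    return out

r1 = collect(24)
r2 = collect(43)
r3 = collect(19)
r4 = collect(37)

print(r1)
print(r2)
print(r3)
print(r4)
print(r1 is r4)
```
[24, 43, 19, 37]
[24, 43, 19, 37]
[24, 43, 19, 37]
[24, 43, 19, 37]
True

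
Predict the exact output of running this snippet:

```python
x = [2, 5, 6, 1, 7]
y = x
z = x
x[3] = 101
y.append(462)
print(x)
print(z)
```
[2, 5, 6, 101, 7, 462]
[2, 5, 6, 101, 7, 462]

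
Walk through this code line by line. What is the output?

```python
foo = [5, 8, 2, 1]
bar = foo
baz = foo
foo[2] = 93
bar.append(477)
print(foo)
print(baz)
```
[5, 8, 93, 1, 477]
[5, 8, 93, 1, 477]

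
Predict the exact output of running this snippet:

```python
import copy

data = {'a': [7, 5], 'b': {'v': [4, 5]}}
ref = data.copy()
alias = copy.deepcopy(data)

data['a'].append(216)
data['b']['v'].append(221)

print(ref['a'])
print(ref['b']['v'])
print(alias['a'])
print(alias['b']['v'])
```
[7, 5, 216]
[4, 5, 221]
[7, 5]
[4, 5]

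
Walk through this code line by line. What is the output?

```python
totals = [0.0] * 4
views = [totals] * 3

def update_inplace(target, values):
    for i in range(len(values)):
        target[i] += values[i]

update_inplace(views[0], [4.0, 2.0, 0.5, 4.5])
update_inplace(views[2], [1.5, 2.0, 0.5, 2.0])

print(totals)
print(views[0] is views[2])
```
[5.5, 4.0, 1.0, 6.5]
True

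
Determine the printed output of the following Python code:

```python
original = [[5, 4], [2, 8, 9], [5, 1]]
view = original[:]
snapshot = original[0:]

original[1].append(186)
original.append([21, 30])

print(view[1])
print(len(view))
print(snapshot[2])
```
[2, 8, 9, 186]
3
[5, 1]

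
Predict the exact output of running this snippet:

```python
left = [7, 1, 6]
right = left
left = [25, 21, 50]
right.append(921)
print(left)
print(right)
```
[25, 21, 50]
[7, 1, 6, 921]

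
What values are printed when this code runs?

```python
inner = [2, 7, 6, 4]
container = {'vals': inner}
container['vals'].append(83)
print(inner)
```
[2, 7, 6, 4, 83]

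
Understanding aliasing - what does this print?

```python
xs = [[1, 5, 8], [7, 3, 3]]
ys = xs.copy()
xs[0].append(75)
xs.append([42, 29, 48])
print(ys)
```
[[1, 5, 8, 75], [7, 3, 3]]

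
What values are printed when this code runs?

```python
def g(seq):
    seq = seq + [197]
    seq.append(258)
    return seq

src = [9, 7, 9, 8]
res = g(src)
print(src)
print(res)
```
[9, 7, 9, 8]
[9, 7, 9, 8, 197, 258]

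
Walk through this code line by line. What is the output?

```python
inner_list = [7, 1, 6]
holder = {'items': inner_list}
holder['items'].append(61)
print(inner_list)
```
[7, 1, 6, 61]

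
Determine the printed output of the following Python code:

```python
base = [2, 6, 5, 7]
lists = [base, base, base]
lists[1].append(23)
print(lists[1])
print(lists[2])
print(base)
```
[2, 6, 5, 7, 23]
[2, 6, 5, 7, 23]
[2, 6, 5, 7, 23]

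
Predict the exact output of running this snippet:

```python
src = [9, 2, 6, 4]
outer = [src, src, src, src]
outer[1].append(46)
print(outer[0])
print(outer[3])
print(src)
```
[9, 2, 6, 4, 46]
[9, 2, 6, 4, 46]
[9, 2, 6, 4, 46]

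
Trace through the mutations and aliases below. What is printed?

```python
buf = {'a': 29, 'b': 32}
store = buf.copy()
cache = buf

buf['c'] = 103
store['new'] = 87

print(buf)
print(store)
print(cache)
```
{'a': 29, 'b': 32, 'c': 103}
{'a': 29, 'b': 32, 'new': 87}
{'a': 29, 'b': 32, 'c': 103}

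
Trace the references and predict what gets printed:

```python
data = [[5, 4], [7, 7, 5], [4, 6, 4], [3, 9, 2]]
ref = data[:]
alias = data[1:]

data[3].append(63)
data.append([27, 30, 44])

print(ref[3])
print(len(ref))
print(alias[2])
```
[3, 9, 2, 63]
4
[3, 9, 2, 63]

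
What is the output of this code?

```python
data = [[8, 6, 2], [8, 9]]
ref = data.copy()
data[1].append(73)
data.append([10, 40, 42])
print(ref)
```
[[8, 6, 2], [8, 9, 73]]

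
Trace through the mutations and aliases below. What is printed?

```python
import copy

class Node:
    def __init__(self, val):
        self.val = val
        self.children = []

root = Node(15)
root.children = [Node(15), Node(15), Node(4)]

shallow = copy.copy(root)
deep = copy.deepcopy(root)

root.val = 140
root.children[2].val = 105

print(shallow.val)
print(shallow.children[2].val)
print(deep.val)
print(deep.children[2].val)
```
15
105
15
4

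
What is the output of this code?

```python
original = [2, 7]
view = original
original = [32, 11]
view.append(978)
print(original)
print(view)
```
[32, 11]
[2, 7, 978]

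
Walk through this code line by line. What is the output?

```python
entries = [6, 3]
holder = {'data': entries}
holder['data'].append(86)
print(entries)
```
[6, 3, 86]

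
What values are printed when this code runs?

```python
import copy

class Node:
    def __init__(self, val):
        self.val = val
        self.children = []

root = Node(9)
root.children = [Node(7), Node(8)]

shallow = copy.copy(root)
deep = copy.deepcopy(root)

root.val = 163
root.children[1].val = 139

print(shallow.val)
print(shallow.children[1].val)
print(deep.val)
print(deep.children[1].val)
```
9
139
9
8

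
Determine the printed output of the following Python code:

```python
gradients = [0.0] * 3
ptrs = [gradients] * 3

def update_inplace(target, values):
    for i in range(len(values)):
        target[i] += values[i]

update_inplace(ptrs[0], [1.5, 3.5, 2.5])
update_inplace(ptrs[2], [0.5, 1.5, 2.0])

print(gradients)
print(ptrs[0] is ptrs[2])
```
[2.0, 5.0, 4.5]
True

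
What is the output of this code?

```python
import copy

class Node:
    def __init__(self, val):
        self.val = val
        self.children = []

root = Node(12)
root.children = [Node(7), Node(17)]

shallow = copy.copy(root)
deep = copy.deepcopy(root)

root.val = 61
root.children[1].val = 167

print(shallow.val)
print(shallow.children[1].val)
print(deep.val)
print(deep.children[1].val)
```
12
167
12
17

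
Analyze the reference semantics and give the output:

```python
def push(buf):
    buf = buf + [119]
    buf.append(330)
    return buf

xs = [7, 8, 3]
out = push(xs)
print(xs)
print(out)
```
[7, 8, 3]
[7, 8, 3, 119, 330]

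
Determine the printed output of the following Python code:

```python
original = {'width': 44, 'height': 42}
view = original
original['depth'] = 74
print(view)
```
{'width': 44, 'height': 42, 'depth': 74}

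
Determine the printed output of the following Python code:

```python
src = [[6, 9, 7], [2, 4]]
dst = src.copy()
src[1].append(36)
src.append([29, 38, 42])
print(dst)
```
[[6, 9, 7], [2, 4, 36]]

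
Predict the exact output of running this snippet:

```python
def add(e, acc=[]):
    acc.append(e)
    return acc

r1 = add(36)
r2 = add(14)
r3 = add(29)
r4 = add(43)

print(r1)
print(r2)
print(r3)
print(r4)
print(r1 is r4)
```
[36, 14, 29, 43]
[36, 14, 29, 43]
[36, 14, 29, 43]
[36, 14, 29, 43]
True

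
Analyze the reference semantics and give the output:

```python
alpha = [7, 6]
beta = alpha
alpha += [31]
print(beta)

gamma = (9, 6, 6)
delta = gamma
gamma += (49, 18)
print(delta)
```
[7, 6, 31]
(9, 6, 6)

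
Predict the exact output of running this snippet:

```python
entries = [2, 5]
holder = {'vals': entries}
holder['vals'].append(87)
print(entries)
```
[2, 5, 87]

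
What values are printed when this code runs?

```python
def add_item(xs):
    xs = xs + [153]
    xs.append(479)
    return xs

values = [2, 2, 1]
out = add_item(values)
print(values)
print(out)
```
[2, 2, 1]
[2, 2, 1, 153, 479]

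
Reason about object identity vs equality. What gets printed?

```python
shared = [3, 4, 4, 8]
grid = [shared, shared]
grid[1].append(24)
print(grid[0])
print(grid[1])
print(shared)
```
[3, 4, 4, 8, 24]
[3, 4, 4, 8, 24]
[3, 4, 4, 8, 24]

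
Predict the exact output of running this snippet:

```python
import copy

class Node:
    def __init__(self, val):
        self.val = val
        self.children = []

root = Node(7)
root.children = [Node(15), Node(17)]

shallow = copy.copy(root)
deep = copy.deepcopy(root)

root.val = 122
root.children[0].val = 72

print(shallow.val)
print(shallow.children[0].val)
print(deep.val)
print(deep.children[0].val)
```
7
72
7
15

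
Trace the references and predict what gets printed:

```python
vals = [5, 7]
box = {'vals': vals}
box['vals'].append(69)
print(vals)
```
[5, 7, 69]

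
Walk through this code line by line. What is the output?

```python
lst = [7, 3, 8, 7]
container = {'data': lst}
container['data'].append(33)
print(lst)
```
[7, 3, 8, 7, 33]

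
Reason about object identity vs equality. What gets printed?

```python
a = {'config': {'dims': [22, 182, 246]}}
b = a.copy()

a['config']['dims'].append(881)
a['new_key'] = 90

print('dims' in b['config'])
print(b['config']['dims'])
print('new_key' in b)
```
True
[22, 182, 246, 881]
False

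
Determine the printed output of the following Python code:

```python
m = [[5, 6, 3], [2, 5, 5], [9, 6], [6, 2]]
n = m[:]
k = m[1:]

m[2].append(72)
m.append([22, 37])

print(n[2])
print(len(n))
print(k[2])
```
[9, 6, 72]
4
[6, 2]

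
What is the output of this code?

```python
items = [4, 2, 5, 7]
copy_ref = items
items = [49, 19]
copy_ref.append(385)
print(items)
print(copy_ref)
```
[49, 19]
[4, 2, 5, 7, 385]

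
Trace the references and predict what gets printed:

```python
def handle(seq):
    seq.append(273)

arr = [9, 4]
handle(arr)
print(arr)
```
[9, 4, 273]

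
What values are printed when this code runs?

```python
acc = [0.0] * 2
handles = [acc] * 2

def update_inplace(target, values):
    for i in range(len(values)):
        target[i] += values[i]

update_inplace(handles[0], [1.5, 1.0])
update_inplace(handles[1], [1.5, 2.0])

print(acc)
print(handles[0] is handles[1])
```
[3.0, 3.0]
True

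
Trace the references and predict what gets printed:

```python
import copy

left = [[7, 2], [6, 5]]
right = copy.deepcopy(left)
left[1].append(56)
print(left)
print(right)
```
[[7, 2], [6, 5, 56]]
[[7, 2], [6, 5]]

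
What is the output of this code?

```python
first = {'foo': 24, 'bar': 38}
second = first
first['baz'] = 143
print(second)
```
{'foo': 24, 'bar': 38, 'baz': 143}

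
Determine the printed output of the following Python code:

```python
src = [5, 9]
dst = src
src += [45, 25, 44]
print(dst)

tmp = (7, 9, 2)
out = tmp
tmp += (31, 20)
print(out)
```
[5, 9, 45, 25, 44]
(7, 9, 2)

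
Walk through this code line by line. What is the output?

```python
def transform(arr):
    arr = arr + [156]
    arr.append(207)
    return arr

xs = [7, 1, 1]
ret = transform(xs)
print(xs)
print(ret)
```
[7, 1, 1]
[7, 1, 1, 156, 207]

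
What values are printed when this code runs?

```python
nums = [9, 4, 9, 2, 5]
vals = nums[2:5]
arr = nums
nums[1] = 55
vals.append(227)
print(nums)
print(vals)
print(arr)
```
[9, 55, 9, 2, 5]
[9, 2, 5, 227]
[9, 55, 9, 2, 5]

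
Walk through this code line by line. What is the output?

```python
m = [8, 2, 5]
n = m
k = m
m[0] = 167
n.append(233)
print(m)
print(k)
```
[167, 2, 5, 233]
[167, 2, 5, 233]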